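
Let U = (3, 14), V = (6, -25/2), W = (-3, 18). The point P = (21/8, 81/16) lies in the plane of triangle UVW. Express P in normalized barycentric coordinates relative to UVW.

Signed area of the reference triangle: [UVW] = ½·(3·(-25/2−18) + 6·(18−14) + (-3)·(14−(-25/2))) = ½·(-183/2 + 24 − 159/2) = -147/2.
[PVW] = ½·((21/8)·(-25/2−18) + 6·(18−(81/16)) + (-3)·(81/16−(-25/2))) = ½·(-1281/16 + 621/8 − 843/16) = -441/16, so the U-coordinate is (-441/16)/(-147/2) = 3/8.
[UPW] = ½·(3·(81/16−18) + (21/8)·(18−14) + (-3)·(14−(81/16))) = ½·(-621/16 + 21/2 − 429/16) = -441/16, so the V-coordinate is 3/8.
[UVP] = ½·(3·(-25/2−(81/16)) + 6·(81/16−14) + (21/8)·(14−(-25/2))) = ½·(-843/16 − 429/8 + 1113/16) = -147/8, so the W-coordinate is 1/4.

(3/8, 3/8, 1/4)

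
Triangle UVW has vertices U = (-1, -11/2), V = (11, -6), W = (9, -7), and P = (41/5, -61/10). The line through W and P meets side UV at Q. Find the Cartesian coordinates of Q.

(8, -47/8)

Barycentric coordinates of P with respect to UVW: (1/5, 3/5, 1/5).
On side UV the W-coordinate is zero; dropping P's W-weight 1/5 and renormalizing the remaining 1/5 : 3/5 gives weights 1/4, 3/4 on U, V.
Q = (1/4)·(-1, -11/2) + (3/4)·(11, -6) = (8, -47/8).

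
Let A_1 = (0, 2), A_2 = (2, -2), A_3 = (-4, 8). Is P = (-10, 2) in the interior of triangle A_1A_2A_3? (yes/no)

Barycentric coordinates of P: (-24, 15, 10).
The three coordinates are negative, positive, positive; a point is interior exactly when all three are positive.

no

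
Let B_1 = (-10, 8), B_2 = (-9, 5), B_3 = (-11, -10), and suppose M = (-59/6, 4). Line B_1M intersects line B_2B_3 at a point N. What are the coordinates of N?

(-29/3, 0)

Barycentric coordinates of M with respect to B_1B_2B_3: (1/2, 1/3, 1/6).
On side B_2B_3 the B_1-coordinate is zero; dropping M's B_1-weight 1/2 and renormalizing the remaining 1/3 : 1/6 gives weights 2/3, 1/3 on B_2, B_3.
N = (2/3)·(-9, 5) + (1/3)·(-11, -10) = (-29/3, 0).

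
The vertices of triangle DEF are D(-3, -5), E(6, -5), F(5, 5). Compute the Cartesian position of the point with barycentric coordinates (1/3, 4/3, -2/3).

G = (1/3)·D + (4/3)·E + (-2/3)·F.
x-coordinate: (1/3)·(-3) + (4/3)·6 + (-2/3)·5 = 11/3.
y-coordinate: (1/3)·(-5) + (4/3)·(-5) + (-2/3)·5 = -35/3.

(11/3, -35/3)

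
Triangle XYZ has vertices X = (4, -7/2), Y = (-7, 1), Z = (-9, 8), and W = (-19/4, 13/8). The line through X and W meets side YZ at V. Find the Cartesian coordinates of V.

Barycentric coordinates of W with respect to XYZ: (1/4, 1/2, 1/4).
On side YZ the X-coordinate is zero; dropping W's X-weight 1/4 and renormalizing the remaining 1/2 : 1/4 gives weights 2/3, 1/3 on Y, Z.
V = (2/3)·(-7, 1) + (1/3)·(-9, 8) = (-23/3, 10/3).

(-23/3, 10/3)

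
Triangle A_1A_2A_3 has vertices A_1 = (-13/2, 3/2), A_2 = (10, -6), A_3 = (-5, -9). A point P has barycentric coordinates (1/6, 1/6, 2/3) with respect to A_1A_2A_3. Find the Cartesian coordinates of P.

P = (1/6)·A_1 + (1/6)·A_2 + (2/3)·A_3.
x-coordinate: (1/6)·(-13/2) + (1/6)·10 + (2/3)·(-5) = -11/4.
y-coordinate: (1/6)·(3/2) + (1/6)·(-6) + (2/3)·(-9) = -27/4.

(-11/4, -27/4)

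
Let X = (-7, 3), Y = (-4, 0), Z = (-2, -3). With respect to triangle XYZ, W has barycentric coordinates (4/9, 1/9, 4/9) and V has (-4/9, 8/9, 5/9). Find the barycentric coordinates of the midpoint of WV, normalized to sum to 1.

(0, 1/2, 1/2)

Since both coordinate triples sum to 1, the midpoint's barycentrics are the componentwise average.
(4/9+-4/9)/2 = 0; similarly 1/2 and 1/2.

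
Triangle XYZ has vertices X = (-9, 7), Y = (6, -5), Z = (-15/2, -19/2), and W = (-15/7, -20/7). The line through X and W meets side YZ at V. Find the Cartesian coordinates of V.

Barycentric coordinates of W with respect to XYZ: (2/7, 3/7, 2/7).
On side YZ the X-coordinate is zero; dropping W's X-weight 2/7 and renormalizing the remaining 3/7 : 2/7 gives weights 3/5, 2/5 on Y, Z.
V = (3/5)·(6, -5) + (2/5)·(-15/2, -19/2) = (3/5, -34/5).

(3/5, -34/5)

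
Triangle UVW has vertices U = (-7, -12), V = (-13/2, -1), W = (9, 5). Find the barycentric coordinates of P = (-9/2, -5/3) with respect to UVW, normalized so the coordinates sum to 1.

(2/15, 11/15, 2/15)

Signed area of the reference triangle: [UVW] = ½·((-7)·(-1−5) + (-13/2)·(5−(-12)) + 9·(-12−(-1))) = ½·(42 − 221/2 − 99) = -335/4.
[PVW] = ½·((-9/2)·(-1−5) + (-13/2)·(5−(-5/3)) + 9·(-5/3−(-1))) = ½·(27 − 130/3 − 6) = -67/6, so the U-coordinate is (-67/6)/(-335/4) = 2/15.
[UPW] = ½·((-7)·(-5/3−5) + (-9/2)·(5−(-12)) + 9·(-12−(-5/3))) = ½·(140/3 − 153/2 − 93) = -737/12, so the V-coordinate is 11/15.
[UVP] = ½·((-7)·(-1−(-5/3)) + (-13/2)·(-5/3−(-12)) + (-9/2)·(-12−(-1))) = ½·(-14/3 − 403/6 + 99/2) = -67/6, so the W-coordinate is 2/15.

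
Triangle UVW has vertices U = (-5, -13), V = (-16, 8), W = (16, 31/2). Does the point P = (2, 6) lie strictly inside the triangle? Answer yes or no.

Barycentric coordinates of P: (398/1509, 133/503, 712/1509).
The three coordinates are positive, positive, positive; a point is interior exactly when all three are positive.

yes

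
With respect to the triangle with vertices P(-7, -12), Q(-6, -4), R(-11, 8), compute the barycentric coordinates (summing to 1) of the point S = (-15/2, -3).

(1/4, 1/2, 1/4)

Signed area of the reference triangle: [PQR] = ½·((-7)·(-4−8) + (-6)·(8−(-12)) + (-11)·(-12−(-4))) = ½·(84 − 120 + 88) = 26.
[SQR] = ½·((-15/2)·(-4−8) + (-6)·(8−(-3)) + (-11)·(-3−(-4))) = ½·(90 − 66 − 11) = 13/2, so the P-coordinate is (13/2)/26 = 1/4.
[PSR] = ½·((-7)·(-3−8) + (-15/2)·(8−(-12)) + (-11)·(-12−(-3))) = ½·(77 − 150 + 99) = 13, so the Q-coordinate is 1/2.
[PQS] = ½·((-7)·(-4−(-3)) + (-6)·(-3−(-12)) + (-15/2)·(-12−(-4))) = ½·(7 − 54 + 60) = 13/2, so the R-coordinate is 1/4.
Check: 1/4 + 1/2 + 1/4 = 1.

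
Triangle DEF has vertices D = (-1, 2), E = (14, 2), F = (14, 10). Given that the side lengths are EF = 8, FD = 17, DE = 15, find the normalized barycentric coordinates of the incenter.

(1/5, 17/40, 3/8)

The incenter has barycentric coordinates proportional to the opposite side lengths: (8 : 17 : 15).
Normalizing by 8+17+15 = 40 gives (1/5, 17/40, 3/8).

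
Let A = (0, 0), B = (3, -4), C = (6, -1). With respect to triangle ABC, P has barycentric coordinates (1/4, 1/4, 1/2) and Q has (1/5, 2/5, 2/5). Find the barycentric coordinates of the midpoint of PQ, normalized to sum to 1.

(9/40, 13/40, 9/20)

Since both coordinate triples sum to 1, the midpoint's barycentrics are the componentwise average.
(1/4+1/5)/2 = 9/40; similarly 13/40 and 9/20.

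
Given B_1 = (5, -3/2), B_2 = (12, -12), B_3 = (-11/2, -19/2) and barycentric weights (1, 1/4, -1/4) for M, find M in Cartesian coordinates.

M = 1·B_1 + (1/4)·B_2 + (-1/4)·B_3.
x-coordinate: 1·5 + (1/4)·12 + (-1/4)·(-11/2) = 75/8.
y-coordinate: 1·(-3/2) + (1/4)·(-12) + (-1/4)·(-19/2) = -17/8.

(75/8, -17/8)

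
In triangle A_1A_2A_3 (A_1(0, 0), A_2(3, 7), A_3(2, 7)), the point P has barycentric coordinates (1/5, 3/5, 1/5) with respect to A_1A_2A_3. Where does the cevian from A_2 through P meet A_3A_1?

Line A_2P meets A_3A_1 where the A_2-coordinate vanishes; zeroing P's A_2-weight and renormalizing leaves A_3, A_1-weights 1/5 : 1/5 → (1/2, 1/2).
So Q = (1/2)·A_3 + (1/2)·A_1 = (1, 7/2).

(1, 7/2)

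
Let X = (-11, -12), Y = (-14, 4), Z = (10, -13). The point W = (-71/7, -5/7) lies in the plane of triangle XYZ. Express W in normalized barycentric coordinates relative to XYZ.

Signed area of the reference triangle: [XYZ] = ½·((-11)·(4−(-13)) + (-14)·(-13−(-12)) + 10·(-12−4)) = ½·(-187 + 14 − 160) = -333/2.
[WYZ] = ½·((-71/7)·(4−(-13)) + (-14)·(-13−(-5/7)) + 10·(-5/7−4)) = ½·(-1207/7 + 172 − 330/7) = -333/14, so the X-coordinate is (-333/14)/(-333/2) = 1/7.
[XWZ] = ½·((-11)·(-5/7−(-13)) + (-71/7)·(-13−(-12)) + 10·(-12−(-5/7))) = ½·(-946/7 + 71/7 − 790/7) = -1665/14, so the Y-coordinate is 5/7.
[XYW] = ½·((-11)·(4−(-5/7)) + (-14)·(-5/7−(-12)) + (-71/7)·(-12−4)) = ½·(-363/7 − 158 + 1136/7) = -333/14, so the Z-coordinate is 1/7.
Check: 1/7 + 5/7 + 1/7 = 1.

(1/7, 5/7, 1/7)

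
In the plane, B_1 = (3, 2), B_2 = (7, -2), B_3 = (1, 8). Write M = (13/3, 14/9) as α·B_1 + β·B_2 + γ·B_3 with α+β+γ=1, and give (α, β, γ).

(1/3, 4/9, 2/9)

Signed area of the reference triangle: [B_1B_2B_3] = ½·(3·(-2−8) + 7·(8−2) + 1·(2−(-2))) = ½·(-30 + 42 + 4) = 8.
[MB_2B_3] = ½·((13/3)·(-2−8) + 7·(8−(14/9)) + 1·(14/9−(-2))) = ½·(-130/3 + 406/9 + 32/9) = 8/3, so the B_1-coordinate is (8/3)/8 = 1/3.
[B_1MB_3] = ½·(3·(14/9−8) + (13/3)·(8−2) + 1·(2−(14/9))) = ½·(-58/3 + 26 + 4/9) = 32/9, so the B_2-coordinate is 4/9.
[B_1B_2M] = ½·(3·(-2−(14/9)) + 7·(14/9−2) + (13/3)·(2−(-2))) = ½·(-32/3 − 28/9 + 52/3) = 16/9, so the B_3-coordinate is 2/9.
Check: 1/3 + 4/9 + 2/9 = 1.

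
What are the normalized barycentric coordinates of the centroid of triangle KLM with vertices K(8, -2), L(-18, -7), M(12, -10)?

(1/3, 1/3, 1/3)

The centroid is the average of the vertices, so each weight is 1/3.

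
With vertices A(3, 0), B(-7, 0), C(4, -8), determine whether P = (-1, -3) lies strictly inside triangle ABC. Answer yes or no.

Barycentric coordinates of P: (3/16, 7/16, 3/8).
The three coordinates are positive, positive, positive; a point is interior exactly when all three are positive.

yes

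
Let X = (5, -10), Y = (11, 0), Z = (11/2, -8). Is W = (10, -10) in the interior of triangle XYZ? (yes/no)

no

Barycentric coordinates of W: (47/7, 10/7, -50/7).
The three coordinates are positive, positive, negative; a point is interior exactly when all three are positive.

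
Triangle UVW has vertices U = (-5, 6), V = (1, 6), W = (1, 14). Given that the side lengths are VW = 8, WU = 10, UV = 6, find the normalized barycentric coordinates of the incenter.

The incenter has barycentric coordinates proportional to the opposite side lengths: (8 : 10 : 6).
Normalizing by 8+10+6 = 24 gives (1/3, 5/12, 1/4).

(1/3, 5/12, 1/4)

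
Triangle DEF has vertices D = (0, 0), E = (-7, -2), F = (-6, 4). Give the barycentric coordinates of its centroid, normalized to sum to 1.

(1/3, 1/3, 1/3)

The centroid is the average of the vertices, so each weight is 1/3.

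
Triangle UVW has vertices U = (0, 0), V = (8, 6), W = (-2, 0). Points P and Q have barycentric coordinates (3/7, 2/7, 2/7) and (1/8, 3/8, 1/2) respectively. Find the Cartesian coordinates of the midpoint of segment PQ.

(13/7, 111/56)

Barycentric coordinates of the midpoint are the average: (31/112, 37/112, 11/28).
Converting: (31/112)·U + (37/112)·V + (11/28)·W = (13/7, 111/56).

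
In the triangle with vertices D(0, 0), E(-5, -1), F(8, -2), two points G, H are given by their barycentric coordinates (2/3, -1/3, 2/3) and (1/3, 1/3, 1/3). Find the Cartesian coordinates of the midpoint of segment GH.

(4, -1)

Barycentric coordinates of the midpoint are the average: (1/2, 0, 1/2).
Converting: (1/2)·D + 0·E + (1/2)·F = (4, -1).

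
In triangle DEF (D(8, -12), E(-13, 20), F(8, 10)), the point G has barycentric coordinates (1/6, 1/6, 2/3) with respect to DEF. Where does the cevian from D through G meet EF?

Line DG meets EF where the D-coordinate vanishes; zeroing G's D-weight and renormalizing leaves E, F-weights 1/6 : 2/3 → (1/5, 4/5).
So H = (1/5)·E + (4/5)·F = (19/5, 12).

(19/5, 12)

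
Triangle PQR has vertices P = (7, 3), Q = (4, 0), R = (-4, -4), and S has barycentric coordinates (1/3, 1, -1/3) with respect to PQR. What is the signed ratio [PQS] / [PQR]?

-1/3

The signed ratio [PQS]/[PQR] equals the barycentric coordinate of S at vertex R, which is -1/3.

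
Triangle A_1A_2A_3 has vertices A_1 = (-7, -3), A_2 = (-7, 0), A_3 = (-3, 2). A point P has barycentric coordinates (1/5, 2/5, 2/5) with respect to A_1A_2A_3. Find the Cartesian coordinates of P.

P = (1/5)·A_1 + (2/5)·A_2 + (2/5)·A_3.
x-coordinate: (1/5)·(-7) + (2/5)·(-7) + (2/5)·(-3) = -27/5.
y-coordinate: (1/5)·(-3) + (2/5)·0 + (2/5)·2 = 1/5.

(-27/5, 1/5)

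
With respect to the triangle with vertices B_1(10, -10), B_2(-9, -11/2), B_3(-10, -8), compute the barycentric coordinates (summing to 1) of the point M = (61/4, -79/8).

(5/4, 1/4, -1/2)

Signed area of the reference triangle: [B_1B_2B_3] = ½·(10·(-11/2−(-8)) + (-9)·(-8−(-10)) + (-10)·(-10−(-11/2))) = ½·(25 − 18 + 45) = 26.
[MB_2B_3] = ½·((61/4)·(-11/2−(-8)) + (-9)·(-8−(-79/8)) + (-10)·(-79/8−(-11/2))) = ½·(305/8 − 135/8 + 175/4) = 65/2, so the B_1-coordinate is (65/2)/26 = 5/4.
[B_1MB_3] = ½·(10·(-79/8−(-8)) + (61/4)·(-8−(-10)) + (-10)·(-10−(-79/8))) = ½·(-75/4 + 61/2 + 5/4) = 13/2, so the B_2-coordinate is 1/4.
[B_1B_2M] = ½·(10·(-11/2−(-79/8)) + (-9)·(-79/8−(-10)) + (61/4)·(-10−(-11/2))) = ½·(175/4 − 9/8 − 549/8) = -13, so the B_3-coordinate is -1/2.
Check: 5/4 + 1/4 − 1/2 = 1.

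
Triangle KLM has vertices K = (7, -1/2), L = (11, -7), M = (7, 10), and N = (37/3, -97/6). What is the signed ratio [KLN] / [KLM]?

-2/3

[KLM] = ½·(7·(-7−10) + 11·(10−(-1/2)) + 7·(-1/2−(-7))) = ½·(-119 + 231/2 + 91/2) = 21.
[KLN] = ½·(7·(-7−(-97/6)) + 11·(-97/6−(-1/2)) + (37/3)·(-1/2−(-7))) = ½·(385/6 − 517/3 + 481/6) = -14, so the ratio is (-14)/21 = -2/3.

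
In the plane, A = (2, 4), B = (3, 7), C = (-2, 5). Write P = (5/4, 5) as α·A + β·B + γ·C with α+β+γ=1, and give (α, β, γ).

Signed area of the reference triangle: [ABC] = ½·(2·(7−5) + 3·(5−4) + (-2)·(4−7)) = ½·(4 + 3 + 6) = 13/2.
[PBC] = ½·((5/4)·(7−5) + 3·(5−5) + (-2)·(5−7)) = ½·(5/2 + 0 + 4) = 13/4, so the A-coordinate is (13/4)/(13/2) = 1/2.
[APC] = ½·(2·(5−5) + (5/4)·(5−4) + (-2)·(4−5)) = ½·(0 + 5/4 + 2) = 13/8, so the B-coordinate is 1/4.
[ABP] = ½·(2·(7−5) + 3·(5−4) + (5/4)·(4−7)) = ½·(4 + 3 − 15/4) = 13/8, so the C-coordinate is 1/4.
Check: 1/2 + 1/4 + 1/4 = 1.

(1/2, 1/4, 1/4)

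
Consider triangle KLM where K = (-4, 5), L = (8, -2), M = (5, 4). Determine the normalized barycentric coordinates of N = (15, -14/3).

Signed area of the reference triangle: [KLM] = ½·((-4)·(-2−4) + 8·(4−5) + 5·(5−(-2))) = ½·(24 − 8 + 35) = 51/2.
[NLM] = ½·(15·(-2−4) + 8·(4−(-14/3)) + 5·(-14/3−(-2))) = ½·(-90 + 208/3 − 40/3) = -17, so the K-coordinate is (-17)/(51/2) = -2/3.
[KNM] = ½·((-4)·(-14/3−4) + 15·(4−5) + 5·(5−(-14/3))) = ½·(104/3 − 15 + 145/3) = 34, so the L-coordinate is 4/3.
[KLN] = ½·((-4)·(-2−(-14/3)) + 8·(-14/3−5) + 15·(5−(-2))) = ½·(-32/3 − 232/3 + 105) = 17/2, so the M-coordinate is 1/3.
Check: -2/3 + 4/3 + 1/3 = 1.

(-2/3, 4/3, 1/3)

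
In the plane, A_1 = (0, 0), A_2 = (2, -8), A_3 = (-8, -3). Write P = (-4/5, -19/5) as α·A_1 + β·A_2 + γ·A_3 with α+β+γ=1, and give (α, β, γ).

(2/5, 2/5, 1/5)

Signed area of the reference triangle: [A_1A_2A_3] = ½·(0·(-8−(-3)) + 2·(-3−0) + (-8)·(0−(-8))) = ½·(0 − 6 − 64) = -35.
[PA_2A_3] = ½·((-4/5)·(-8−(-3)) + 2·(-3−(-19/5)) + (-8)·(-19/5−(-8))) = ½·(4 + 8/5 − 168/5) = -14, so the A_1-coordinate is (-14)/(-35) = 2/5.
[A_1PA_3] = ½·(0·(-19/5−(-3)) + (-4/5)·(-3−0) + (-8)·(0−(-19/5))) = ½·(0 + 12/5 − 152/5) = -14, so the A_2-coordinate is 2/5.
[A_1A_2P] = ½·(0·(-8−(-19/5)) + 2·(-19/5−0) + (-4/5)·(0−(-8))) = ½·(0 − 38/5 − 32/5) = -7, so the A_3-coordinate is 1/5.
Check: 2/5 + 2/5 + 1/5 = 1.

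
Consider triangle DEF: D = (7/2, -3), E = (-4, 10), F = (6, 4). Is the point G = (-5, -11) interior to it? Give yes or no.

Barycentric coordinates of G: (216/85, 79/170, -341/170).
The three coordinates are positive, positive, negative; a point is interior exactly when all three are positive.

no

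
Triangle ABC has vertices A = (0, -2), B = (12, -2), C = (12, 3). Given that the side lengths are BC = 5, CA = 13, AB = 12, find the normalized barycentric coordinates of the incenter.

The incenter has barycentric coordinates proportional to the opposite side lengths: (5 : 13 : 12).
Normalizing by 5+13+12 = 30 gives (1/6, 13/30, 2/5).

(1/6, 13/30, 2/5)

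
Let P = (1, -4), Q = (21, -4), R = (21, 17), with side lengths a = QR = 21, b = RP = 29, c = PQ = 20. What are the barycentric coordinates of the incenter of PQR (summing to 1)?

The incenter has barycentric coordinates proportional to the opposite side lengths: (21 : 29 : 20).
Normalizing by 21+29+20 = 70 gives (3/10, 29/70, 2/7).

(3/10, 29/70, 2/7)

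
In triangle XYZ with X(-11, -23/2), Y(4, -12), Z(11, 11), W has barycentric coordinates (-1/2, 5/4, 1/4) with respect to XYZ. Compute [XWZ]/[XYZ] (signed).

The signed ratio [XWZ]/[XYZ] equals the barycentric coordinate of W at vertex Y, which is 5/4.

5/4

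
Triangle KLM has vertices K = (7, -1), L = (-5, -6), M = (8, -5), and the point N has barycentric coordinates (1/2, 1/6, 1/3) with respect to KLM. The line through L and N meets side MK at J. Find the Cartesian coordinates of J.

(37/5, -13/5)

Line LN meets MK where the L-coordinate vanishes; zeroing N's L-weight and renormalizing leaves M, K-weights 1/3 : 1/2 → (2/5, 3/5).
So J = (2/5)·M + (3/5)·K = (37/5, -13/5).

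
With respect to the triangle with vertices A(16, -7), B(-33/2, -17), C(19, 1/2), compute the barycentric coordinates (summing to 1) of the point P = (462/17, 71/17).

Signed area of the reference triangle: [ABC] = ½·(16·(-17−(1/2)) + (-33/2)·(1/2−(-7)) + 19·(-7−(-17))) = ½·(-280 − 495/4 + 190) = -855/8.
[PBC] = ½·((462/17)·(-17−(1/2)) + (-33/2)·(1/2−(71/17)) + 19·(71/17−(-17))) = ½·(-8085/17 + 4125/68 + 6840/17) = -855/136, so the A-coordinate is (-855/136)/(-855/8) = 1/17.
[APC] = ½·(16·(71/17−(1/2)) + (462/17)·(1/2−(-7)) + 19·(-7−(71/17))) = ½·(1000/17 + 3465/17 − 3610/17) = 855/34, so the B-coordinate is -4/17.
[ABP] = ½·(16·(-17−(71/17)) + (-33/2)·(71/17−(-7)) + (462/17)·(-7−(-17))) = ½·(-5760/17 − 3135/17 + 4620/17) = -4275/34, so the C-coordinate is 20/17.

(1/17, -4/17, 20/17)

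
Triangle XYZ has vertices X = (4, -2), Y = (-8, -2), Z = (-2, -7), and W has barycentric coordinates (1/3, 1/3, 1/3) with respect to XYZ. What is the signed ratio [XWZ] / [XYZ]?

1/3

The signed ratio [XWZ]/[XYZ] equals the barycentric coordinate of W at vertex Y, which is 1/3.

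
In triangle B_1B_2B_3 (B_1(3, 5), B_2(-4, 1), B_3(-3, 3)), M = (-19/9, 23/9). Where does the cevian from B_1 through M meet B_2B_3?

Barycentric coordinates of M with respect to B_1B_2B_3: (2/9, 4/9, 1/3).
On side B_2B_3 the B_1-coordinate is zero; dropping M's B_1-weight 2/9 and renormalizing the remaining 4/9 : 1/3 gives weights 4/7, 3/7 on B_2, B_3.
N = (4/7)·(-4, 1) + (3/7)·(-3, 3) = (-25/7, 13/7).

(-25/7, 13/7)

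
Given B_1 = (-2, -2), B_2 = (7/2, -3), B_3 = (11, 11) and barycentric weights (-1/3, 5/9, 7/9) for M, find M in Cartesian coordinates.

(67/6, 68/9)

M = (-1/3)·B_1 + (5/9)·B_2 + (7/9)·B_3.
x-coordinate: (-1/3)·(-2) + (5/9)·(7/2) + (7/9)·11 = 67/6.
y-coordinate: (-1/3)·(-2) + (5/9)·(-3) + (7/9)·11 = 68/9.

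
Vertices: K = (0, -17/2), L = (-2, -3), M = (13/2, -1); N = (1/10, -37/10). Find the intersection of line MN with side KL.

Barycentric coordinates of N with respect to KLM: (1/5, 3/5, 1/5).
On side KL the M-coordinate is zero; dropping N's M-weight 1/5 and renormalizing the remaining 1/5 : 3/5 gives weights 1/4, 3/4 on K, L.
J = (1/4)·(0, -17/2) + (3/4)·(-2, -3) = (-3/2, -35/8).

(-3/2, -35/8)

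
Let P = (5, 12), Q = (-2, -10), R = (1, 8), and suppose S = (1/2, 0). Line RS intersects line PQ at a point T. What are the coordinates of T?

(1/3, -8/3)

Barycentric coordinates of S with respect to PQR: (1/4, 1/2, 1/4).
On side PQ the R-coordinate is zero; dropping S's R-weight 1/4 and renormalizing the remaining 1/4 : 1/2 gives weights 1/3, 2/3 on P, Q.
T = (1/3)·(5, 12) + (2/3)·(-2, -10) = (1/3, -8/3).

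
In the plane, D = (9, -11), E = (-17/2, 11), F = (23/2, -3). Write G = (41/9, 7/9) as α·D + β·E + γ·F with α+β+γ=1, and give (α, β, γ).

(1/9, 1/3, 5/9)

Signed area of the reference triangle: [DEF] = ½·(9·(11−(-3)) + (-17/2)·(-3−(-11)) + (23/2)·(-11−11)) = ½·(126 − 68 − 253) = -195/2.
[GEF] = ½·((41/9)·(11−(-3)) + (-17/2)·(-3−(7/9)) + (23/2)·(7/9−11)) = ½·(574/9 + 289/9 − 1058/9) = -65/6, so the D-coordinate is (-65/6)/(-195/2) = 1/9.
[DGF] = ½·(9·(7/9−(-3)) + (41/9)·(-3−(-11)) + (23/2)·(-11−(7/9))) = ½·(34 + 328/9 − 1219/9) = -65/2, so the E-coordinate is 1/3.
[DEG] = ½·(9·(11−(7/9)) + (-17/2)·(7/9−(-11)) + (41/9)·(-11−11)) = ½·(92 − 901/9 − 902/9) = -325/6, so the F-coordinate is 5/9.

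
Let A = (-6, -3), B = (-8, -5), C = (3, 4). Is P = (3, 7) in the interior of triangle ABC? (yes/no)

no

Barycentric coordinates of P: (33/4, -27/4, -1/2).
The three coordinates are positive, negative, negative; a point is interior exactly when all three are positive.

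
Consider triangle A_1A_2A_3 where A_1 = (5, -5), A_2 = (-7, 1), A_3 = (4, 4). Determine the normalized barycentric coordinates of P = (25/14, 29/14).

(1/7, 3/14, 9/14)

Signed area of the reference triangle: [A_1A_2A_3] = ½·(5·(1−4) + (-7)·(4−(-5)) + 4·(-5−1)) = ½·(-15 − 63 − 24) = -51.
[PA_2A_3] = ½·((25/14)·(1−4) + (-7)·(4−(29/14)) + 4·(29/14−1)) = ½·(-75/14 − 27/2 + 30/7) = -51/7, so the A_1-coordinate is (-51/7)/(-51) = 1/7.
[A_1PA_3] = ½·(5·(29/14−4) + (25/14)·(4−(-5)) + 4·(-5−(29/14))) = ½·(-135/14 + 225/14 − 198/7) = -153/14, so the A_2-coordinate is 3/14.
[A_1A_2P] = ½·(5·(1−(29/14)) + (-7)·(29/14−(-5)) + (25/14)·(-5−1)) = ½·(-75/14 − 99/2 − 75/7) = -459/14, so the A_3-coordinate is 9/14.
Check: 1/7 + 3/14 + 9/14 = 1.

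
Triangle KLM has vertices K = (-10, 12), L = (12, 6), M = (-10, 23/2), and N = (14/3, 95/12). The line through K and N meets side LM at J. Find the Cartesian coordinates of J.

(38/5, 71/10)

Barycentric coordinates of N with respect to KLM: (1/6, 2/3, 1/6).
On side LM the K-coordinate is zero; dropping N's K-weight 1/6 and renormalizing the remaining 2/3 : 1/6 gives weights 4/5, 1/5 on L, M.
J = (4/5)·(12, 6) + (1/5)·(-10, 23/2) = (38/5, 71/10).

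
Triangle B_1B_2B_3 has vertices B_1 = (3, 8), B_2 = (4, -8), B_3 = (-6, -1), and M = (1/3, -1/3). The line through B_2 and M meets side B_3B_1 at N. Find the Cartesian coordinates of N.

Barycentric coordinates of M with respect to B_1B_2B_3: (1/3, 1/3, 1/3).
On side B_3B_1 the B_2-coordinate is zero; dropping M's B_2-weight 1/3 and renormalizing the remaining 1/3 : 1/3 gives weights 1/2, 1/2 on B_3, B_1.
N = (1/2)·(-6, -1) + (1/2)·(3, 8) = (-3/2, 7/2).

(-3/2, 7/2)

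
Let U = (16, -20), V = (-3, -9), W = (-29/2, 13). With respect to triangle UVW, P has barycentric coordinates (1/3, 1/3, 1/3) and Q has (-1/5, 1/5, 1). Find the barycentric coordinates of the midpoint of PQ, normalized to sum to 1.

Since both coordinate triples sum to 1, the midpoint's barycentrics are the componentwise average.
(1/3+-1/5)/2 = 1/15; similarly 4/15 and 2/3.

(1/15, 4/15, 2/3)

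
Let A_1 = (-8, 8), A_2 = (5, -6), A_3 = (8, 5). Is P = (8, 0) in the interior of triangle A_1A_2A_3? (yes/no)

Barycentric coordinates of P: (-3/37, 16/37, 24/37).
The three coordinates are negative, positive, positive; a point is interior exactly when all three are positive.

no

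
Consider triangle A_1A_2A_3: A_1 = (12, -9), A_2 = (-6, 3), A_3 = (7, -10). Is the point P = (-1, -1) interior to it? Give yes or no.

yes

Barycentric coordinates of P: (1/6, 53/78, 2/13).
The three coordinates are positive, positive, positive; a point is interior exactly when all three are positive.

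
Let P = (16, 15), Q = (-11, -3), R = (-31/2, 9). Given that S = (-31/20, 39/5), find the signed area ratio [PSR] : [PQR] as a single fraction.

3/10

[PQR] = ½·(16·(-3−9) + (-11)·(9−15) + (-31/2)·(15−(-3))) = ½·(-192 + 66 − 279) = -405/2.
[PSR] = ½·(16·(39/5−9) + (-31/20)·(9−15) + (-31/2)·(15−(39/5))) = ½·(-96/5 + 93/10 − 558/5) = -243/4, so the ratio is (-243/4)/(-405/2) = 3/10.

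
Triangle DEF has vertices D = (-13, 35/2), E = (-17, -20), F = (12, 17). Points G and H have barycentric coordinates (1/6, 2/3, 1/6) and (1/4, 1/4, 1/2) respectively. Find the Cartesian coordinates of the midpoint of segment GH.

(-13/2, 7/48)

Barycentric coordinates of the midpoint are the average: (5/24, 11/24, 1/3).
Converting: (5/24)·D + (11/24)·E + (1/3)·F = (-13/2, 7/48).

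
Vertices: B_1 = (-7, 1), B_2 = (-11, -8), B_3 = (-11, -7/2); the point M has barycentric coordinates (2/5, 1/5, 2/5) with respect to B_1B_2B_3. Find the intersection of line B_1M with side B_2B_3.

(-11, -5)

Line B_1M meets B_2B_3 where the B_1-coordinate vanishes; zeroing M's B_1-weight and renormalizing leaves B_2, B_3-weights 1/5 : 2/5 → (1/3, 2/3).
So N = (1/3)·B_2 + (2/3)·B_3 = (-11, -5).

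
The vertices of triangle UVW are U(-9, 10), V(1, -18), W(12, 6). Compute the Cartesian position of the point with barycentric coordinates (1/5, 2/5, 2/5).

(17/5, -14/5)

P = (1/5)·U + (2/5)·V + (2/5)·W.
x-coordinate: (1/5)·(-9) + (2/5)·1 + (2/5)·12 = 17/5.
y-coordinate: (1/5)·10 + (2/5)·(-18) + (2/5)·6 = -14/5.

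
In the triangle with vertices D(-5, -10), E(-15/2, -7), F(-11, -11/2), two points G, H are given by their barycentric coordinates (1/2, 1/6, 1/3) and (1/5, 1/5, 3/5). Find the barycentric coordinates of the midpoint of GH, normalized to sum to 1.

(7/20, 11/60, 7/15)

Since both coordinate triples sum to 1, the midpoint's barycentrics are the componentwise average.
(1/2+1/5)/2 = 7/20; similarly 11/60 and 7/15.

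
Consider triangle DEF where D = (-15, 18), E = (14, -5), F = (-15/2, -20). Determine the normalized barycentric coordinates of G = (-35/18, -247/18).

(1/18, 5/18, 2/3)

Signed area of the reference triangle: [DEF] = ½·((-15)·(-5−(-20)) + 14·(-20−18) + (-15/2)·(18−(-5))) = ½·(-225 − 532 − 345/2) = -1859/4.
[GEF] = ½·((-35/18)·(-5−(-20)) + 14·(-20−(-247/18)) + (-15/2)·(-247/18−(-5))) = ½·(-175/6 − 791/9 + 785/12) = -1859/72, so the D-coordinate is (-1859/72)/(-1859/4) = 1/18.
[DGF] = ½·((-15)·(-247/18−(-20)) + (-35/18)·(-20−18) + (-15/2)·(18−(-247/18))) = ½·(-565/6 + 665/9 − 2855/12) = -9295/72, so the E-coordinate is 5/18.
[DEG] = ½·((-15)·(-5−(-247/18)) + 14·(-247/18−18) + (-35/18)·(18−(-5))) = ½·(-785/6 − 3997/9 − 805/18) = -1859/6, so the F-coordinate is 2/3.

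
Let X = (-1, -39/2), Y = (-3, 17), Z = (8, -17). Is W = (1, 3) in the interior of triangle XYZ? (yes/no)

yes

Barycentric coordinates of W: (36/667, 395/667, 236/667).
The three coordinates are positive, positive, positive; a point is interior exactly when all three are positive.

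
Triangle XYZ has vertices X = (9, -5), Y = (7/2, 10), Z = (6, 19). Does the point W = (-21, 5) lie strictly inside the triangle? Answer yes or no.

no

Barycentric coordinates of W: (-208/87, 230/29, -395/87).
The three coordinates are negative, positive, negative; a point is interior exactly when all three are positive.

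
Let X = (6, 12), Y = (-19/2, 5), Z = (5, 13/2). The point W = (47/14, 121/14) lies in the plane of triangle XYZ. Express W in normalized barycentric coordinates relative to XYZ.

Signed area of the reference triangle: [XYZ] = ½·(6·(5−(13/2)) + (-19/2)·(13/2−12) + 5·(12−5)) = ½·(-9 + 209/4 + 35) = 313/8.
[WYZ] = ½·((47/14)·(5−(13/2)) + (-19/2)·(13/2−(121/14)) + 5·(121/14−5)) = ½·(-141/28 + 285/14 + 255/14) = 939/56, so the X-coordinate is (939/56)/(313/8) = 3/7.
[XWZ] = ½·(6·(121/14−(13/2)) + (47/14)·(13/2−12) + 5·(12−(121/14))) = ½·(90/7 − 517/28 + 235/14) = 313/56, so the Y-coordinate is 1/7.
[XYW] = ½·(6·(5−(121/14)) + (-19/2)·(121/14−12) + (47/14)·(12−5)) = ½·(-153/7 + 893/28 + 47/2) = 939/56, so the Z-coordinate is 3/7.

(3/7, 1/7, 3/7)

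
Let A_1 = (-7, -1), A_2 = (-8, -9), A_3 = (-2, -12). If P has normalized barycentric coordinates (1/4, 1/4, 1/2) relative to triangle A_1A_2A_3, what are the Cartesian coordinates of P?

(-19/4, -17/2)

P = (1/4)·A_1 + (1/4)·A_2 + (1/2)·A_3.
x-coordinate: (1/4)·(-7) + (1/4)·(-8) + (1/2)·(-2) = -19/4.
y-coordinate: (1/4)·(-1) + (1/4)·(-9) + (1/2)·(-12) = -17/2.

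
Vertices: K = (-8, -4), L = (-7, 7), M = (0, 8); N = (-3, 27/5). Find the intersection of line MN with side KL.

(-15/2, 3/2)

Barycentric coordinates of N with respect to KLM: (1/5, 1/5, 3/5).
On side KL the M-coordinate is zero; dropping N's M-weight 3/5 and renormalizing the remaining 1/5 : 1/5 gives weights 1/2, 1/2 on K, L.
J = (1/2)·(-8, -4) + (1/2)·(-7, 7) = (-15/2, 3/2).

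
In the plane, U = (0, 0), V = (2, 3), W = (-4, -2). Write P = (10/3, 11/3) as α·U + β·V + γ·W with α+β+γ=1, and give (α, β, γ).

Signed area of the reference triangle: [UVW] = ½·(0·(3−(-2)) + 2·(-2−0) + (-4)·(0−3)) = ½·(0 − 4 + 12) = 4.
[PVW] = ½·((10/3)·(3−(-2)) + 2·(-2−(11/3)) + (-4)·(11/3−3)) = ½·(50/3 − 34/3 − 8/3) = 4/3, so the U-coordinate is (4/3)/4 = 1/3.
[UPW] = ½·(0·(11/3−(-2)) + (10/3)·(-2−0) + (-4)·(0−(11/3))) = ½·(0 − 20/3 + 44/3) = 4, so the V-coordinate is 1.
[UVP] = ½·(0·(3−(11/3)) + 2·(11/3−0) + (10/3)·(0−3)) = ½·(0 + 22/3 − 10) = -4/3, so the W-coordinate is -1/3.

(1/3, 1, -1/3)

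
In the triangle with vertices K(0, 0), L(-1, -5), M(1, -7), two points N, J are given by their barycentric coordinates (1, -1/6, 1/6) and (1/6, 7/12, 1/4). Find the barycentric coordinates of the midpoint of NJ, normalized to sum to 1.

(7/12, 5/24, 5/24)

Since both coordinate triples sum to 1, the midpoint's barycentrics are the componentwise average.
(1+1/6)/2 = 7/12; similarly 5/24 and 5/24.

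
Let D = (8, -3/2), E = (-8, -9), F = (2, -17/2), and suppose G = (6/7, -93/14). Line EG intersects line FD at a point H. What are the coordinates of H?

Barycentric coordinates of G with respect to DEF: (2/7, 2/7, 3/7).
On side FD the E-coordinate is zero; dropping G's E-weight 2/7 and renormalizing the remaining 3/7 : 2/7 gives weights 3/5, 2/5 on F, D.
H = (3/5)·(2, -17/2) + (2/5)·(8, -3/2) = (22/5, -57/10).

(22/5, -57/10)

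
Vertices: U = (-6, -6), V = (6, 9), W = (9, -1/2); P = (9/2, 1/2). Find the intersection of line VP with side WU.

Barycentric coordinates of P with respect to UVW: (1/4, 1/4, 1/2).
On side WU the V-coordinate is zero; dropping P's V-weight 1/4 and renormalizing the remaining 1/2 : 1/4 gives weights 2/3, 1/3 on W, U.
Q = (2/3)·(9, -1/2) + (1/3)·(-6, -6) = (4, -7/3).

(4, -7/3)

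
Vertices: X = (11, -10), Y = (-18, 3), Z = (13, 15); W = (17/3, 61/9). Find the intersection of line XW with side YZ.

Barycentric coordinates of W with respect to XYZ: (2/9, 2/9, 5/9).
On side YZ the X-coordinate is zero; dropping W's X-weight 2/9 and renormalizing the remaining 2/9 : 5/9 gives weights 2/7, 5/7 on Y, Z.
V = (2/7)·(-18, 3) + (5/7)·(13, 15) = (29/7, 81/7).

(29/7, 81/7)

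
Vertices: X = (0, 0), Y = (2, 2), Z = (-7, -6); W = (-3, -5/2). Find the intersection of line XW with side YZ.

Barycentric coordinates of W with respect to XYZ: (1/4, 1/4, 1/2).
On side YZ the X-coordinate is zero; dropping W's X-weight 1/4 and renormalizing the remaining 1/4 : 1/2 gives weights 1/3, 2/3 on Y, Z.
V = (1/3)·(2, 2) + (2/3)·(-7, -6) = (-4, -10/3).

(-4, -10/3)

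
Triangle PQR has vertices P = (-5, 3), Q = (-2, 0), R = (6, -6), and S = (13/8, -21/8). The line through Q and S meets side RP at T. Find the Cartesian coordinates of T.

Barycentric coordinates of S with respect to PQR: (1/8, 3/8, 1/2).
On side RP the Q-coordinate is zero; dropping S's Q-weight 3/8 and renormalizing the remaining 1/2 : 1/8 gives weights 4/5, 1/5 on R, P.
T = (4/5)·(6, -6) + (1/5)·(-5, 3) = (19/5, -21/5).

(19/5, -21/5)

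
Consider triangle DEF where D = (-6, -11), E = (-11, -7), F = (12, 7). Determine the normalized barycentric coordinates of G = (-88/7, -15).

(1, 2/7, -2/7)

Signed area of the reference triangle: [DEF] = ½·((-6)·(-7−7) + (-11)·(7−(-11)) + 12·(-11−(-7))) = ½·(84 − 198 − 48) = -81.
[GEF] = ½·((-88/7)·(-7−7) + (-11)·(7−(-15)) + 12·(-15−(-7))) = ½·(176 − 242 − 96) = -81, so the D-coordinate is (-81)/(-81) = 1.
[DGF] = ½·((-6)·(-15−7) + (-88/7)·(7−(-11)) + 12·(-11−(-15))) = ½·(132 − 1584/7 + 48) = -162/7, so the E-coordinate is 2/7.
[DEG] = ½·((-6)·(-7−(-15)) + (-11)·(-15−(-11)) + (-88/7)·(-11−(-7))) = ½·(-48 + 44 + 352/7) = 162/7, so the F-coordinate is -2/7.
Check: 1 + 2/7 − 2/7 = 1.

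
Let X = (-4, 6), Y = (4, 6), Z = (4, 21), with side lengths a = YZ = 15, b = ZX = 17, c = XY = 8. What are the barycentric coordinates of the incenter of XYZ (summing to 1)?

The incenter has barycentric coordinates proportional to the opposite side lengths: (15 : 17 : 8).
Normalizing by 15+17+8 = 40 gives (3/8, 17/40, 1/5).

(3/8, 17/40, 1/5)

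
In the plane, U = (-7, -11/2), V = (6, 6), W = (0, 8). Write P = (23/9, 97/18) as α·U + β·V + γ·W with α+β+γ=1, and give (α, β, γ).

(1/9, 5/9, 1/3)

Signed area of the reference triangle: [UVW] = ½·((-7)·(6−8) + 6·(8−(-11/2)) + 0·(-11/2−6)) = ½·(14 + 81 + 0) = 95/2.
[PVW] = ½·((23/9)·(6−8) + 6·(8−(97/18)) + 0·(97/18−6)) = ½·(-46/9 + 47/3 + 0) = 95/18, so the U-coordinate is (95/18)/(95/2) = 1/9.
[UPW] = ½·((-7)·(97/18−8) + (23/9)·(8−(-11/2)) + 0·(-11/2−(97/18))) = ½·(329/18 + 69/2 + 0) = 475/18, so the V-coordinate is 5/9.
[UVP] = ½·((-7)·(6−(97/18)) + 6·(97/18−(-11/2)) + (23/9)·(-11/2−6)) = ½·(-77/18 + 196/3 − 529/18) = 95/6, so the W-coordinate is 1/3.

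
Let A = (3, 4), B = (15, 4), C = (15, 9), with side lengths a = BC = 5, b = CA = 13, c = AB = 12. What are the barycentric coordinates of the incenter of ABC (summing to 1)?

(1/6, 13/30, 2/5)

The incenter has barycentric coordinates proportional to the opposite side lengths: (5 : 13 : 12).
Normalizing by 5+13+12 = 30 gives (1/6, 13/30, 2/5).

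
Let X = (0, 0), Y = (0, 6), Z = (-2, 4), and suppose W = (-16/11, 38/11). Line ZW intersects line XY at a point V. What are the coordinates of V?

(0, 2)

Barycentric coordinates of W with respect to XYZ: (2/11, 1/11, 8/11).
On side XY the Z-coordinate is zero; dropping W's Z-weight 8/11 and renormalizing the remaining 2/11 : 1/11 gives weights 2/3, 1/3 on X, Y.
V = (2/3)·(0, 0) + (1/3)·(0, 6) = (0, 2).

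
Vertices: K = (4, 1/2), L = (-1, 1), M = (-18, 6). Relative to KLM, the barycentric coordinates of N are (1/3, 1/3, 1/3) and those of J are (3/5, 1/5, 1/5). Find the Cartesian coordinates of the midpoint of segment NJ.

Barycentric coordinates of the midpoint are the average: (7/15, 4/15, 4/15).
Converting: (7/15)·K + (4/15)·L + (4/15)·M = (-16/5, 21/10).

(-16/5, 21/10)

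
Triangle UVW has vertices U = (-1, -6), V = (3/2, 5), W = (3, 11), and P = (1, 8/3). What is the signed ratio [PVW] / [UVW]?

[UVW] = ½·((-1)·(5−11) + (3/2)·(11−(-6)) + 3·(-6−5)) = ½·(6 + 51/2 − 33) = -3/4.
[PVW] = ½·(1·(5−11) + (3/2)·(11−(8/3)) + 3·(8/3−5)) = ½·(-6 + 25/2 − 7) = -1/4, so the ratio is (-1/4)/(-3/4) = 1/3.

1/3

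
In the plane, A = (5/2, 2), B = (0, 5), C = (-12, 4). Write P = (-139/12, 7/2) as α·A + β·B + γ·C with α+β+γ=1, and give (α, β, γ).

Signed area of the reference triangle: [ABC] = ½·((5/2)·(5−4) + 0·(4−2) + (-12)·(2−5)) = ½·(5/2 + 0 + 36) = 77/4.
[PBC] = ½·((-139/12)·(5−4) + 0·(4−(7/2)) + (-12)·(7/2−5)) = ½·(-139/12 + 0 + 18) = 77/24, so the A-coordinate is (77/24)/(77/4) = 1/6.
[APC] = ½·((5/2)·(7/2−4) + (-139/12)·(4−2) + (-12)·(2−(7/2))) = ½·(-5/4 − 139/6 + 18) = -77/24, so the B-coordinate is -1/6.
[ABP] = ½·((5/2)·(5−(7/2)) + 0·(7/2−2) + (-139/12)·(2−5)) = ½·(15/4 + 0 + 139/4) = 77/4, so the C-coordinate is 1.

(1/6, -1/6, 1)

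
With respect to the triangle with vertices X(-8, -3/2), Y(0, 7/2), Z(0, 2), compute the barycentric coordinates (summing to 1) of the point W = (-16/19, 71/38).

Signed area of the reference triangle: [XYZ] = ½·((-8)·(7/2−2) + 0·(2−(-3/2)) + 0·(-3/2−(7/2))) = ½·(-12 + 0 + 0) = -6.
[WYZ] = ½·((-16/19)·(7/2−2) + 0·(2−(71/38)) + 0·(71/38−(7/2))) = ½·(-24/19 + 0 + 0) = -12/19, so the X-coordinate is (-12/19)/(-6) = 2/19.
[XWZ] = ½·((-8)·(71/38−2) + (-16/19)·(2−(-3/2)) + 0·(-3/2−(71/38))) = ½·(20/19 − 56/19 + 0) = -18/19, so the Y-coordinate is 3/19.
[XYW] = ½·((-8)·(7/2−(71/38)) + 0·(71/38−(-3/2)) + (-16/19)·(-3/2−(7/2))) = ½·(-248/19 + 0 + 80/19) = -84/19, so the Z-coordinate is 14/19.

(2/19, 3/19, 14/19)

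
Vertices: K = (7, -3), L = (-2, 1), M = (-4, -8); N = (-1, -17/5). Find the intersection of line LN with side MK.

(-1/3, -19/3)

Barycentric coordinates of N with respect to KLM: (1/5, 2/5, 2/5).
On side MK the L-coordinate is zero; dropping N's L-weight 2/5 and renormalizing the remaining 2/5 : 1/5 gives weights 2/3, 1/3 on M, K.
J = (2/3)·(-4, -8) + (1/3)·(7, -3) = (-1/3, -19/3).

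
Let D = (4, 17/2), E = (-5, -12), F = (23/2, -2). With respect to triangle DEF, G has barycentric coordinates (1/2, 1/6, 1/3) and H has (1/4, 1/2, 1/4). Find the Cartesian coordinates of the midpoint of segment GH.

Barycentric coordinates of the midpoint are the average: (3/8, 1/3, 7/24).
Converting: (3/8)·D + (1/3)·E + (7/24)·F = (51/16, -67/48).

(51/16, -67/48)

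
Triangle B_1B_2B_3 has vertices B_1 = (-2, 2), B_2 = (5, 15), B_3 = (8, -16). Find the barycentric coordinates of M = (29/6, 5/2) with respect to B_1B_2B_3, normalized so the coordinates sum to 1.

Signed area of the reference triangle: [B_1B_2B_3] = ½·((-2)·(15−(-16)) + 5·(-16−2) + 8·(2−15)) = ½·(-62 − 90 − 104) = -128.
[MB_2B_3] = ½·((29/6)·(15−(-16)) + 5·(-16−(5/2)) + 8·(5/2−15)) = ½·(899/6 − 185/2 − 100) = -64/3, so the B_1-coordinate is (-64/3)/(-128) = 1/6.
[B_1MB_3] = ½·((-2)·(5/2−(-16)) + (29/6)·(-16−2) + 8·(2−(5/2))) = ½·(-37 − 87 − 4) = -64, so the B_2-coordinate is 1/2.
[B_1B_2M] = ½·((-2)·(15−(5/2)) + 5·(5/2−2) + (29/6)·(2−15)) = ½·(-25 + 5/2 − 377/6) = -128/3, so the B_3-coordinate is 1/3.

(1/6, 1/2, 1/3)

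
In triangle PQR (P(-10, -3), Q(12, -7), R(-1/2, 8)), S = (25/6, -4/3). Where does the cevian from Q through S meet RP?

Barycentric coordinates of S with respect to PQR: (1/6, 1/2, 1/3).
On side RP the Q-coordinate is zero; dropping S's Q-weight 1/2 and renormalizing the remaining 1/3 : 1/6 gives weights 2/3, 1/3 on R, P.
T = (2/3)·(-1/2, 8) + (1/3)·(-10, -3) = (-11/3, 13/3).

(-11/3, 13/3)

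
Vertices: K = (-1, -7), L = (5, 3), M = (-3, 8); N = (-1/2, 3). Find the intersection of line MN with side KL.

Barycentric coordinates of N with respect to KLM: (1/4, 1/4, 1/2).
On side KL the M-coordinate is zero; dropping N's M-weight 1/2 and renormalizing the remaining 1/4 : 1/4 gives weights 1/2, 1/2 on K, L.
J = (1/2)·(-1, -7) + (1/2)·(5, 3) = (2, -2).

(2, -2)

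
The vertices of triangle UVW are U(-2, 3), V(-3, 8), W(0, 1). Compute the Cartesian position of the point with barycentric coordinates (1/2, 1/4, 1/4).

(-7/4, 15/4)

P = (1/2)·U + (1/4)·V + (1/4)·W.
x-coordinate: (1/2)·(-2) + (1/4)·(-3) + (1/4)·0 = -7/4.
y-coordinate: (1/2)·3 + (1/4)·8 + (1/4)·1 = 15/4.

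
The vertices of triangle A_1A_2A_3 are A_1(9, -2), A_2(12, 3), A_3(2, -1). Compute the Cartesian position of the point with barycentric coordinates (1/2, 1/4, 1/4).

(8, -1/2)

P = (1/2)·A_1 + (1/4)·A_2 + (1/4)·A_3.
x-coordinate: (1/2)·9 + (1/4)·12 + (1/4)·2 = 8.
y-coordinate: (1/2)·(-2) + (1/4)·3 + (1/4)·(-1) = -1/2.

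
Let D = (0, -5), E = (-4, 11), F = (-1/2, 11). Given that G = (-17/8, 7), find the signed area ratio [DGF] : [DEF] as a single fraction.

[DEF] = ½·(0·(11−11) + (-4)·(11−(-5)) + (-1/2)·(-5−11)) = ½·(0 − 64 + 8) = -28.
[DGF] = ½·(0·(7−11) + (-17/8)·(11−(-5)) + (-1/2)·(-5−7)) = ½·(0 − 34 + 6) = -14, so the ratio is (-14)/(-28) = 1/2.

1/2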